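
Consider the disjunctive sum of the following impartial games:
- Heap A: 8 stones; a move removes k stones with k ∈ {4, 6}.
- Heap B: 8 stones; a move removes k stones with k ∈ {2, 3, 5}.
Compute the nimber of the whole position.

Grundy values for heap A (subtraction set {4, 6}):
k:     0  1  2  3  4  5  6  7  8
g(k):  0  0  0  0  1  1  1  1  2
So g(8) = 2.
Build the Grundy sequence for heap B with g(k) = mex{g(k−s) : s ∈ {2, 3, 5}, s ≤ k}:
k:     0  1  2  3  4  5  6  7  8
g(k):  0  0  1  1  2  2  3  0  0
So g(8) = 0.
By the Sprague-Grundy theorem, the Grundy value of a sum of independent games is the XOR of the component values.
Combined value = 2 XOR 0 = 2.

2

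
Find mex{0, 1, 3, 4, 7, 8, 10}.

The values 0, 1 are all present; 2 is the first non-negative integer missing from the set.

2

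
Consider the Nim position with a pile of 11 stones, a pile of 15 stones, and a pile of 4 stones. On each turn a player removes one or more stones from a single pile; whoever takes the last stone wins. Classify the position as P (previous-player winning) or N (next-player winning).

P-position

Nim-sum: 11 ⊕ 15 ⊕ 4 = 0.
The nim-sum is 0, so this is a P-position: the player to move is in a losing position under optimal play.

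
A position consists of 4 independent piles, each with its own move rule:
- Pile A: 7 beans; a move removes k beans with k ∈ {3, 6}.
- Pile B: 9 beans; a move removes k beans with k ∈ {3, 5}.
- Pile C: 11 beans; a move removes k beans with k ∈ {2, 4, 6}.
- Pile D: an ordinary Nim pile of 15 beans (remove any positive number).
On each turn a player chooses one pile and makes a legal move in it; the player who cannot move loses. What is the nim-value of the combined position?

12

For pile A, compute g(0), g(1), … with moves {3, 6}:
k:     0  1  2  3  4  5  6  7
g(k):  0  0  0  1  1  1  2  2
So g(7) = 2.
Build the Grundy sequence for pile B with g(k) = mex{g(k−s) : s ∈ {3, 5}, s ≤ k}:
k:     0  1  2  3  4  5  6  7  8  9
g(k):  0  0  0  1  1  1  2  2  0  0
So g(9) = 0.
Grundy values for pile C (subtraction set {2, 4, 6}):
k:     0  1  2  3  4  5  6  7  8  9 10 11
g(k):  0  0  1  1  2  2  3  3  0  0  1  1
So g(11) = 1.
Pile D is a plain Nim pile of size 15, so its Grundy value is 15.
The value of a disjunctive sum is the nim-sum of the parts.
Combined value = 2 XOR 0 XOR 1 XOR 15 = 12.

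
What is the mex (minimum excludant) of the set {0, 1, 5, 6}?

2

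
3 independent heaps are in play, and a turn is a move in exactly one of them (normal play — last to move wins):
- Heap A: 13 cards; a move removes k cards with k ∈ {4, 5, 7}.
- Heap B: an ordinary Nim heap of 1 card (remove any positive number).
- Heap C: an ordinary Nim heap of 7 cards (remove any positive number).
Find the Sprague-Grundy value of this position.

Build the Grundy sequence for heap A with g(k) = mex{g(k−s) : s ∈ {4, 5, 7}, s ≤ k}:
g(0) = mex{} = 0
g(1) = mex{} = 0
g(2) = mex{} = 0
g(3) = mex{} = 0
g(4) = mex{0} = 1
g(5) = mex{0} = 1
g(6) = mex{0} = 1
g(7) = mex{0} = 1
g(8) = mex{0,1} = 2
g(9) = mex{0,1} = 2
g(10) = mex{0,1} = 2
g(11) = mex{1} = 0
g(12) = mex{1,2} = 0
g(13) = mex{1,2} = 0
So g(13) = 0.
Heap B is a plain Nim heap of size 1, so its Grundy value is 1.
Heap C is a plain Nim heap of size 7, so its Grundy value is 7.
The value of a disjunctive sum is the nim-sum of the parts.
Combined value = 0 ⊕ 1 ⊕ 7 = 6.

6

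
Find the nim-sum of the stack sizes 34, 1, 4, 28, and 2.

57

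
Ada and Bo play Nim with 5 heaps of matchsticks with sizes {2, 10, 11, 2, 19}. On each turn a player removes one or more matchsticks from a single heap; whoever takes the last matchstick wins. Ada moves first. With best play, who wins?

Compute the nim-sum pairwise:
2 ⊕ 10 = 8
8 ⊕ 11 = 3
3 ⊕ 2 = 1
1 ⊕ 19 = 18
The nim-sum is 18 ≠ 0, so this is an N-position: the player to move can win; Ada has a winning move.

Ada wins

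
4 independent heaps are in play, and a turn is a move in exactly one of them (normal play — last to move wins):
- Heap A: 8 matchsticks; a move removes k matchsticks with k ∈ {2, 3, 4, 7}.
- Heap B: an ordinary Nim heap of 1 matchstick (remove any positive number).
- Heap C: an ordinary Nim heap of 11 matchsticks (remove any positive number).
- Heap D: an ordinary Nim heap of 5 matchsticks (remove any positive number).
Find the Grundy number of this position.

For heap A, compute g(0), g(1), … with moves {2, 3, 4, 7}:
g(0) = mex{} = 0
g(1) = mex{} = 0
g(2) = mex{0} = 1
g(3) = mex{0} = 1
g(4) = mex{0,1} = 2
g(5) = mex{0,1} = 2
g(6) = mex{1,2} = 0
g(7) = mex{0,1,2} = 3
g(8) = mex{0,2} = 1
So g(8) = 1.
Heap B is a plain Nim heap of size 1, so its Grundy value is 1.
Heap C is a plain Nim heap of size 11, so its Grundy value is 11.
Heap D is a plain Nim heap of size 5, so its Grundy value is 5.
By the Sprague-Grundy theorem, the Grundy value of a sum of independent games is the XOR of the component values.
Combined value = 1 XOR 1 XOR 11 XOR 5 = 14.

14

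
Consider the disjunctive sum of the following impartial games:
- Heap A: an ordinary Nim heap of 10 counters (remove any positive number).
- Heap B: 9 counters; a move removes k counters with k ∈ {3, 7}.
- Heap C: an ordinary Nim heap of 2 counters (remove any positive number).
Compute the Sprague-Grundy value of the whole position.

9

Heap A is a plain Nim heap of size 10, so its Grundy value is 10.
Grundy values for heap B (subtraction set {3, 7}):
k:     0  1  2  3  4  5  6  7  8  9
g(k):  0  0  0  1  1  1  0  2  2  1
So g(9) = 1.
Heap C is a plain Nim heap of size 2, so its Grundy value is 2.
The value of a disjunctive sum is the nim-sum of the parts.
Combined value = 10 XOR 1 XOR 2 = 9.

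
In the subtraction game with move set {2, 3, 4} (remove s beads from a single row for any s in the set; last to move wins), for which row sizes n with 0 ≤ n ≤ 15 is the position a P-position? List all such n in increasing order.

0, 1, 6, 7, 12, 13

Build the Grundy sequence with g(k) = mex{g(k−s) : s ∈ {2, 3, 4}, s ≤ k}:
k:     0  1  2  3  4  5  6  7  8  9 10 11 12 13 14 15
g(k):  0  0  1  1  2  2  0  0  1  1  2  2  0  0  1  1
The P-positions (g = 0) in 0..15 are 0, 1, 6, 7, 12, 13.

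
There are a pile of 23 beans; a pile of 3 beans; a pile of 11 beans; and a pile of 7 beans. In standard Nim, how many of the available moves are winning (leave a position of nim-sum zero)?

In binary:
  10111  (23)
  00011  (3)
  01011  (11)
  00111  (7)
  -----
  11000  (24)
The overall nim-sum is X = 24. A pile of size p has a winning move iff p XOR X < p (reduce it to p XOR X).
  23: 23 XOR 24 = 15 < 23 — winning move (to 15).
  3: 3 XOR 24 = 27 ≥ 3 — no move.
  11: 11 XOR 24 = 19 ≥ 11 — no move.
  7: 7 XOR 24 = 31 ≥ 7 — no move.
That gives 1 winning move.

1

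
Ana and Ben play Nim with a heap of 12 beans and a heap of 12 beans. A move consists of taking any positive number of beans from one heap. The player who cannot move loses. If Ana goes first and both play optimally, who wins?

Ben wins

Nim-sum: 12 ^ 12 = 0.
The nim-sum is 0, so this is a P-position: the player to move is in a losing position under optimal play; Ana is about to move from it and so loses — Ben wins.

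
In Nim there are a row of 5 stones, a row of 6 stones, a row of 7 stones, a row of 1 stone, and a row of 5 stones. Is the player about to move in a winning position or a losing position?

Losing position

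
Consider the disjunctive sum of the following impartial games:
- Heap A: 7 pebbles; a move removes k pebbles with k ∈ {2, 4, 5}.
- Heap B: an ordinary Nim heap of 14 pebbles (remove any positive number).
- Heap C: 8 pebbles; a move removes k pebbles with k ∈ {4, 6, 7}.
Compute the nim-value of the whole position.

Grundy values for heap A (subtraction set {2, 4, 5}):
k:     0  1  2  3  4  5  6  7
g(k):  0  0  1  1  2  2  3  0
So g(7) = 0.
Heap B is a plain Nim heap of size 14, so its Grundy value is 14.
Build the Grundy sequence for heap C with g(k) = mex{g(k−s) : s ∈ {4, 6, 7}, s ≤ k}:
k:     0  1  2  3  4  5  6  7  8
g(k):  0  0  0  0  1  1  1  1  2
So g(8) = 2.
By the Sprague-Grundy theorem, the Grundy value of a sum of independent games is the XOR of the component values.
Combined value = 0 ⊕ 14 ⊕ 2 = 12.

12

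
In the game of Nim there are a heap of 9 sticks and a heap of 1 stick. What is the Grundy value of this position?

8

Compute the nim-sum pairwise:
9 ^ 1 = 8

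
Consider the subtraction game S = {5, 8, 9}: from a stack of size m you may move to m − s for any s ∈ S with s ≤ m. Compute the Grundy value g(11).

2

Grundy values for subtraction set {5, 8, 9}:
k:     0  1  2  3  4  5  6  7  8  9 10 11
g(k):  0  0  0  0  0  1  1  1  1  1  2  2
So g(11) = 2.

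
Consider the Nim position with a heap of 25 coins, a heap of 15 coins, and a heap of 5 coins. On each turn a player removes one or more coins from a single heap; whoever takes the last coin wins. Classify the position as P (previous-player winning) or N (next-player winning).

In binary:
  11001  (25)
  01111  (15)
  00101  (5)
  -----
  10011  (19)
The nim-sum is 19 ≠ 0, so this is an N-position: the player to move can win.

N-position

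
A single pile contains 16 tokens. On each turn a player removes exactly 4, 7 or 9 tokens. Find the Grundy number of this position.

Compute g(0), g(1), … for moves {4, 7, 9}:
k:     0  1  2  3  4  5  6  7  8  9 10 11 12 13 14 15 16
g(k):  0  0  0  0  1  1  1  1  2  2  2  2  3  0  0  0  0
So g(16) = 0.

0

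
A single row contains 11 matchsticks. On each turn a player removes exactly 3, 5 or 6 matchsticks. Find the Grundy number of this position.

Grundy values for subtraction set {3, 5, 6}:
g(0) = mex{} = 0
g(1) = mex{} = 0
g(2) = mex{} = 0
g(3) = mex{0} = 1
g(4) = mex{0} = 1
g(5) = mex{0} = 1
g(6) = mex{0,1} = 2
g(7) = mex{0,1} = 2
g(8) = mex{0,1} = 2
g(9) = mex{1,2} = 0
g(10) = mex{1,2} = 0
g(11) = mex{1,2} = 0
So g(11) = 0.

0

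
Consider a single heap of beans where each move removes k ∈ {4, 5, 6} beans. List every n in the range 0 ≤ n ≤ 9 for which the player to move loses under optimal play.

0, 1, 2, 3

Grundy values for subtraction set {4, 5, 6}:
g(0) = mex{} = 0
g(1) = mex{} = 0
g(2) = mex{} = 0
g(3) = mex{} = 0
g(4) = mex{0} = 1
g(5) = mex{0} = 1
g(6) = mex{0} = 1
g(7) = mex{0} = 1
g(8) = mex{0,1} = 2
g(9) = mex{0,1} = 2
The P-positions (g = 0) in 0..9 are 0, 1, 2, 3.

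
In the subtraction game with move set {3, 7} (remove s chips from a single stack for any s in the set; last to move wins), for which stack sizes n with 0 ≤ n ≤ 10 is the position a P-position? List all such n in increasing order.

0, 1, 2, 6, 10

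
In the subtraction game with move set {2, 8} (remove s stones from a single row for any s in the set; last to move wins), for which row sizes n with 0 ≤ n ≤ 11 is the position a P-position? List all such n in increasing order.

0, 1, 4, 5, 10, 11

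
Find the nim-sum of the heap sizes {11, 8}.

3

Nim-sum: 11 ^ 8 = 3.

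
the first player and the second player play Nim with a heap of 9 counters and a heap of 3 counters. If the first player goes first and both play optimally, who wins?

In binary:
  1001  (9)
  0011  (3)
  ----
  1010  (10)
The nim-sum is 10 ≠ 0, so this is an N-position: the player to move can win; the first player has a winning move.

the first player wins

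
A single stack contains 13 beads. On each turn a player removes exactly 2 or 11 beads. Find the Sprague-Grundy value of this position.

0

Grundy values for subtraction set {2, 11}:
k:     0  1  2  3  4  5  6  7  8  9 10 11 12 13
g(k):  0  0  1  1  0  0  1  1  0  0  1  1  2  0
So g(13) = 0.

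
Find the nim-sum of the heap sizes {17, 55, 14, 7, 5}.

42

In binary:
  010001  (17)
  110111  (55)
  001110  (14)
  000111  (7)
  000101  (5)
  ------
  101010  (42)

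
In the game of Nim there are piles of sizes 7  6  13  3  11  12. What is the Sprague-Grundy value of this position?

8

In binary:
  0111  (7)
  0110  (6)
  1101  (13)
  0011  (3)
  1011  (11)
  1100  (12)
  ----
  1000  (8)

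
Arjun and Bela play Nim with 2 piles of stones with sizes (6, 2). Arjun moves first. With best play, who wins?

Compute the nim-sum pairwise:
6 XOR 2 = 4
The nim-sum is 4 ≠ 0, so this is an N-position: the player to move can win; Arjun has a winning move.

Arjun wins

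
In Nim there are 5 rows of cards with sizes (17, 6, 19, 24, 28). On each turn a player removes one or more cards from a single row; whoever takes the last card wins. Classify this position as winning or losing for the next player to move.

Losing position

Nim-sum: 17 XOR 6 XOR 19 XOR 24 XOR 28 = 0.
The nim-sum is 0, so this is a P-position: the player to move is in a losing position under optimal play.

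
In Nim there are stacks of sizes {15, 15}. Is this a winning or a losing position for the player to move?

Losing position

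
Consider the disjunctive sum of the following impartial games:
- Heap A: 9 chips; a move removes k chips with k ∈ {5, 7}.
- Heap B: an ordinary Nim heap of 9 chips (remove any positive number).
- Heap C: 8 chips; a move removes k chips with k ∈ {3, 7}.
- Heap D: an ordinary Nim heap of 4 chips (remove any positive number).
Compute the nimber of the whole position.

14

Grundy values for heap A (subtraction set {5, 7}):
k:     0  1  2  3  4  5  6  7  8  9
g(k):  0  0  0  0  0  1  1  1  1  1
So g(9) = 1.
Heap B is a plain Nim heap of size 9, so its Grundy value is 9.
For heap C, compute g(0), g(1), … with moves {3, 7}:
g(0) = mex{} = 0
g(1) = mex{} = 0
g(2) = mex{} = 0
g(3) = mex{0} = 1
g(4) = mex{0} = 1
g(5) = mex{0} = 1
g(6) = mex{1} = 0
g(7) = mex{0,1} = 2
g(8) = mex{0,1} = 2
So g(8) = 2.
Heap D is a plain Nim heap of size 4, so its Grundy value is 4.
By the Sprague-Grundy theorem, the Grundy value of a sum of independent games is the XOR of the component values.
Combined value = 1 XOR 9 XOR 2 XOR 4 = 14.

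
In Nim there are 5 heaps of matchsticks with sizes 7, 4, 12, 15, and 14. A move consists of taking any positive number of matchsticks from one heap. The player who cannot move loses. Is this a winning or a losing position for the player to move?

Winning position

Nim-sum: 7 ^ 4 ^ 12 ^ 15 ^ 14 = 14.
The nim-sum is 14 ≠ 0, so this is an N-position: the player to move can win.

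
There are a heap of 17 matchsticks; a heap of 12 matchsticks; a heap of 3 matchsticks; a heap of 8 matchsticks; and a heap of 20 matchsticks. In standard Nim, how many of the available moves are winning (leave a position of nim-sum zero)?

Bitwise XOR of the heap sizes:
  10001  (17)
  01100  (12)
  00011  (3)
  01000  (8)
  10100  (20)
  -----
  00010  (2)
The overall nim-sum is X = 2. A heap of size p has a winning move iff p XOR X < p (reduce it to p XOR X).
  17: 17 XOR 2 = 19 ≥ 17 — no move.
  12: 12 XOR 2 = 14 ≥ 12 — no move.
  3: 3 XOR 2 = 1 < 3 — winning move (to 1).
  8: 8 XOR 2 = 10 ≥ 8 — no move.
  20: 20 XOR 2 = 22 ≥ 20 — no move.
That gives 1 winning move.

1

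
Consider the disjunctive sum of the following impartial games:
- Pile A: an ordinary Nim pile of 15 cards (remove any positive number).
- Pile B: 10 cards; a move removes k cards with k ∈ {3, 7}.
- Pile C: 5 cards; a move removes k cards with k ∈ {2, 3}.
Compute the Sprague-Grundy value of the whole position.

Pile A is a plain Nim pile of size 15, so its Grundy value is 15.
For pile B, compute g(0), g(1), … with moves {3, 7}:
k:     0  1  2  3  4  5  6  7  8  9 10
g(k):  0  0  0  1  1  1  0  2  2  1  0
So g(10) = 0.
For pile C, compute g(0), g(1), … with moves {2, 3}:
g(0) = mex{} = 0
g(1) = mex{} = 0
g(2) = mex{0} = 1
g(3) = mex{0} = 1
g(4) = mex{0,1} = 2
g(5) = mex{1} = 0
So g(5) = 0.
By the Sprague-Grundy theorem, the Grundy value of a sum of independent games is the XOR of the component values.
Combined value = 15 XOR 0 XOR 0 = 15.

15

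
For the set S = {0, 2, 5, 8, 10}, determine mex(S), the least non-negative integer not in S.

1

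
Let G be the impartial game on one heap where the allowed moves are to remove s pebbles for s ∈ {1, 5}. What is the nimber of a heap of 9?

1

Build the Grundy sequence with g(k) = mex{g(k−s) : s ∈ {1, 5}, s ≤ k}:
k:     0  1  2  3  4  5  6  7  8  9
g(k):  0  1  0  1  0  1  0  1  0  1
So g(9) = 1.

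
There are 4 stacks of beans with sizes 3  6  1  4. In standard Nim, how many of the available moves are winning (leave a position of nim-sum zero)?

Bitwise XOR of the heap sizes:
  011  (3)
  110  (6)
  001  (1)
  100  (4)
  ---
  000  (0)
The nim-sum is already 0, so every move leaves a nonzero nim-sum — there are no winning moves.

0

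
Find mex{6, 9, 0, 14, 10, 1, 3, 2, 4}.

The values 0, 1, 2, 3, 4 are all present; 5 is the first non-negative integer missing from the set.

5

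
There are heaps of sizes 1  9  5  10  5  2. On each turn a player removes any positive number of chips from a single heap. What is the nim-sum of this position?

In binary:
  0001  (1)
  1001  (9)
  0101  (5)
  1010  (10)
  0101  (5)
  0010  (2)
  ----
  0000  (0)

0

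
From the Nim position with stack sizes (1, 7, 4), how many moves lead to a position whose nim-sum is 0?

Compute the nim-sum pairwise:
1 ^ 7 = 6
6 ^ 4 = 2
The overall nim-sum is X = 2. A stack of size p has a winning move iff p XOR X < p (reduce it to p XOR X).
  1: 1 XOR 2 = 3 ≥ 1 — no move.
  7: 7 XOR 2 = 5 < 7 — winning move (to 5).
  4: 4 XOR 2 = 6 ≥ 4 — no move.
That gives 1 winning move.

1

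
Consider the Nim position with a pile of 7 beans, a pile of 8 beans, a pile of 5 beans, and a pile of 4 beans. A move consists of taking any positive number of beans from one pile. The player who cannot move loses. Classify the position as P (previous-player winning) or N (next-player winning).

Nim-sum: 7 ⊕ 8 ⊕ 5 ⊕ 4 = 14.
The nim-sum is 14 ≠ 0, so this is an N-position: the player to move can win.

N-position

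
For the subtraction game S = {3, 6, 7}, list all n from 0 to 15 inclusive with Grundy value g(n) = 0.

0, 1, 2, 10, 11, 12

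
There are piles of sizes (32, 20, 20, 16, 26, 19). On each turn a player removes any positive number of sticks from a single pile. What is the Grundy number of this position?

57

Compute the nim-sum pairwise:
32 ⊕ 20 = 52
52 ⊕ 20 = 32
32 ⊕ 16 = 48
48 ⊕ 26 = 42
42 ⊕ 19 = 57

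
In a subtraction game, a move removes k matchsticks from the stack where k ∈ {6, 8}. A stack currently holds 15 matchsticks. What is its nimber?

0

Build the Grundy sequence with g(k) = mex{g(k−s) : s ∈ {6, 8}, s ≤ k}:
k:     0  1  2  3  4  5  6  7  8  9 10 11 12 13 14 15
g(k):  0  0  0  0  0  0  1  1  1  1  1  1  2  2  0  0
So g(15) = 0.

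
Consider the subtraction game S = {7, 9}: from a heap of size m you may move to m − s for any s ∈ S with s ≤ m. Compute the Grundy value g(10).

1

Grundy values for subtraction set {7, 9}:
g(0) = mex{} = 0
g(1) = mex{} = 0
g(2) = mex{} = 0
g(3) = mex{} = 0
g(4) = mex{} = 0
g(5) = mex{} = 0
g(6) = mex{} = 0
g(7) = mex{0} = 1
g(8) = mex{0} = 1
g(9) = mex{0} = 1
g(10) = mex{0} = 1
So g(10) = 1.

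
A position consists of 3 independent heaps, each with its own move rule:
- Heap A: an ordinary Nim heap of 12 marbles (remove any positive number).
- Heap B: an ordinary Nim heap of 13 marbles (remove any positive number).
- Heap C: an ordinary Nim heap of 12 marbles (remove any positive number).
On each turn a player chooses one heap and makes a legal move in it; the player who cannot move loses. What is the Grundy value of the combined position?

13

Heap A is a plain Nim heap of size 12, so its Grundy value is 12.
Heap B is a plain Nim heap of size 13, so its Grundy value is 13.
Heap C is a plain Nim heap of size 12, so its Grundy value is 12.
By the Sprague-Grundy theorem, the Grundy value of a sum of independent games is the XOR of the component values.
Combined value = 12 ⊕ 13 ⊕ 12 = 13.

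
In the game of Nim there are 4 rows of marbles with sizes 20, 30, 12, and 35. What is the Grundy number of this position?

Nim-sum: 20 ^ 30 ^ 12 ^ 35 = 37.

37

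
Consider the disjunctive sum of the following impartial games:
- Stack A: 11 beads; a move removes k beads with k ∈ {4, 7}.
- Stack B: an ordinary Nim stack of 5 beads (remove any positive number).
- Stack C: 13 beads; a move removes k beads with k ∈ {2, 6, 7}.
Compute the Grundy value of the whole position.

5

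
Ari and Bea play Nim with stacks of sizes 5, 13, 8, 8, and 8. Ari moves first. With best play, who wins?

In binary:
  0101  (5)
  1101  (13)
  1000  (8)
  1000  (8)
  1000  (8)
  ----
  0000  (0)
The nim-sum is 0, so this is a P-position: the player to move is in a losing position under optimal play; Ari is about to move from it and so loses — Bea wins.

Bea wins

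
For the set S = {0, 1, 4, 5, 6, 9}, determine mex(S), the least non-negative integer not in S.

2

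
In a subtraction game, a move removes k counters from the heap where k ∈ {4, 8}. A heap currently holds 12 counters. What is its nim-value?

0

Compute g(0), g(1), … for moves {4, 8}:
g(0) = mex{} = 0
g(1) = mex{} = 0
g(2) = mex{} = 0
g(3) = mex{} = 0
g(4) = mex{0} = 1
g(5) = mex{0} = 1
g(6) = mex{0} = 1
g(7) = mex{0} = 1
g(8) = mex{0,1} = 2
g(9) = mex{0,1} = 2
g(10) = mex{0,1} = 2
g(11) = mex{0,1} = 2
g(12) = mex{1,2} = 0
So g(12) = 0.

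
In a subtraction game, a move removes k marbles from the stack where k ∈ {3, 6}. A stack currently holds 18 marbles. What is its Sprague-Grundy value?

Build the Grundy sequence with g(k) = mex{g(k−s) : s ∈ {3, 6}, s ≤ k}:
k:     0  1  2  3  4  5  6  7  8  9 10 11 12 13 14 15 16 17 18
g(k):  0  0  0  1  1  1  2  2  2  0  0  0  1  1  1  2  2  2  0
So g(18) = 0.

0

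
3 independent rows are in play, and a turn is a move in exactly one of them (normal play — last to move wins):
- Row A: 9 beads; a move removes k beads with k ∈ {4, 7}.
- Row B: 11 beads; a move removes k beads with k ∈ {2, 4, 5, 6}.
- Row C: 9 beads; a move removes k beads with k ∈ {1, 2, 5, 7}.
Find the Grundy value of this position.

3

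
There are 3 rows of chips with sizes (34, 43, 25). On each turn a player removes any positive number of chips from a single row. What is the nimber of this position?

16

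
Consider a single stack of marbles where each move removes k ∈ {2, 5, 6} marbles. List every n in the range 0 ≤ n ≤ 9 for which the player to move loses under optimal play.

0, 1, 4, 8

Compute g(0), g(1), … for moves {2, 5, 6}:
k:     0  1  2  3  4  5  6  7  8  9
g(k):  0  0  1  1  0  2  1  3  0  2
The P-positions (g = 0) in 0..9 are 0, 1, 4, 8.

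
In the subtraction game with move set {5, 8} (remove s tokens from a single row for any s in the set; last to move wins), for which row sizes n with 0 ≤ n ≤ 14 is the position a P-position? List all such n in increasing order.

Build the Grundy sequence with g(k) = mex{g(k−s) : s ∈ {5, 8}, s ≤ k}:
k:     0  1  2  3  4  5  6  7  8  9 10 11 12 13 14
g(k):  0  0  0  0  0  1  1  1  1  1  2  2  2  0  0
The P-positions (g = 0) in 0..14 are 0, 1, 2, 3, 4, 13, 14.

0, 1, 2, 3, 4, 13, 14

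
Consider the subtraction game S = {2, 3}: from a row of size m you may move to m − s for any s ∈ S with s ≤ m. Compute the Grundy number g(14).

2

Grundy values for subtraction set {2, 3}:
g(0) = mex{} = 0
g(1) = mex{} = 0
g(2) = mex{0} = 1
g(3) = mex{0} = 1
g(4) = mex{0,1} = 2
g(5) = mex{1} = 0
g(6) = mex{1,2} = 0
g(7) = mex{0,2} = 1
g(8) = mex{0} = 1
g(9) = mex{0,1} = 2
g(10) = mex{1} = 0
g(11) = mex{1,2} = 0
g(12) = mex{0,2} = 1
g(13) = mex{0} = 1
g(14) = mex{0,1} = 2
So g(14) = 2.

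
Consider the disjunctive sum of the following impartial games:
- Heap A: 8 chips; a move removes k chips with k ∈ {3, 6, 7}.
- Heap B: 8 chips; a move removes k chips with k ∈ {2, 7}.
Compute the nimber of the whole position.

0

Build the Grundy sequence for heap A with g(k) = mex{g(k−s) : s ∈ {3, 6, 7}, s ≤ k}:
k:     0  1  2  3  4  5  6  7  8
g(k):  0  0  0  1  1  1  2  2  2
So g(8) = 2.
For heap B, compute g(0), g(1), … with moves {2, 7}:
k:     0  1  2  3  4  5  6  7  8
g(k):  0  0  1  1  0  0  1  1  2
So g(8) = 2.
By the Sprague-Grundy theorem, the Grundy value of a sum of independent games is the XOR of the component values.
Combined value = 2 XOR 2 = 0.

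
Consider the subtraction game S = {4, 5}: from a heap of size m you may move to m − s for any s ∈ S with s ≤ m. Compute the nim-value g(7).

Build the Grundy sequence with g(k) = mex{g(k−s) : s ∈ {4, 5}, s ≤ k}:
k:     0  1  2  3  4  5  6  7
g(k):  0  0  0  0  1  1  1  1
So g(7) = 1.

1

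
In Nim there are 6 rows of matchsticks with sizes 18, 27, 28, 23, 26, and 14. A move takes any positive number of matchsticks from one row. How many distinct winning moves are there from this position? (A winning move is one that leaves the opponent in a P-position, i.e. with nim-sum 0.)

In binary:
  10010  (18)
  11011  (27)
  11100  (28)
  10111  (23)
  11010  (26)
  01110  (14)
  -----
  10110  (22)
The overall nim-sum is X = 22. A row of size p has a winning move iff p XOR X < p (reduce it to p XOR X).
  18: 18 XOR 22 = 4 < 18 — winning move (to 4).
  27: 27 XOR 22 = 13 < 27 — winning move (to 13).
  28: 28 XOR 22 = 10 < 28 — winning move (to 10).
  23: 23 XOR 22 = 1 < 23 — winning move (to 1).
  26: 26 XOR 22 = 12 < 26 — winning move (to 12).
  14: 14 XOR 22 = 24 ≥ 14 — no move.
That gives 5 winning moves.

5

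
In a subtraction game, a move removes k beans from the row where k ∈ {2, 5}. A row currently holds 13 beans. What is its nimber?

1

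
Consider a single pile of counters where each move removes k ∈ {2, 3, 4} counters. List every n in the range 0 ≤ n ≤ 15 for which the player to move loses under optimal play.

0, 1, 6, 7, 12, 13

Compute g(0), g(1), … for moves {2, 3, 4}:
k:     0  1  2  3  4  5  6  7  8  9 10 11 12 13 14 15
g(k):  0  0  1  1  2  2  0  0  1  1  2  2  0  0  1  1
The P-positions (g = 0) in 0..15 are 0, 1, 6, 7, 12, 13.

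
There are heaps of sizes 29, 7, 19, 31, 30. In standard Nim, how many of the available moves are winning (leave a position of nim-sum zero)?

3

Write each in binary and XOR column by column:
  11101  (29)
  00111  (7)
  10011  (19)
  11111  (31)
  11110  (30)
  -----
  01000  (8)
The overall nim-sum is X = 8. A heap of size p has a winning move iff p XOR X < p (reduce it to p XOR X).
  29: 29 XOR 8 = 21 < 29 — winning move (to 21).
  7: 7 XOR 8 = 15 ≥ 7 — no move.
  19: 19 XOR 8 = 27 ≥ 19 — no move.
  31: 31 XOR 8 = 23 < 31 — winning move (to 23).
  30: 30 XOR 8 = 22 < 30 — winning move (to 22).
That gives 3 winning moves.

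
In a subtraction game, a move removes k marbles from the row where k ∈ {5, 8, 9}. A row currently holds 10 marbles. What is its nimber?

Grundy values for subtraction set {5, 8, 9}:
g(0) = mex{} = 0
g(1) = mex{} = 0
g(2) = mex{} = 0
g(3) = mex{} = 0
g(4) = mex{} = 0
g(5) = mex{0} = 1
g(6) = mex{0} = 1
g(7) = mex{0} = 1
g(8) = mex{0} = 1
g(9) = mex{0} = 1
g(10) = mex{0,1} = 2
So g(10) = 2.

2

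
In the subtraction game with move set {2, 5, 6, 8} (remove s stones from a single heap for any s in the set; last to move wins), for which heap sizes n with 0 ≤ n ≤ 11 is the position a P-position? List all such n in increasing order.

0, 1, 4, 11

Compute g(0), g(1), … for moves {2, 5, 6, 8}:
g(0) = mex{} = 0
g(1) = mex{} = 0
g(2) = mex{0} = 1
g(3) = mex{0} = 1
g(4) = mex{1} = 0
g(5) = mex{0,1} = 2
g(6) = mex{0} = 1
g(7) = mex{0,1,2} = 3
g(8) = mex{0,1} = 2
g(9) = mex{0,1,3} = 2
g(10) = mex{0,1,2} = 3
g(11) = mex{1,2} = 0
The P-positions (g = 0) in 0..11 are 0, 1, 4, 11.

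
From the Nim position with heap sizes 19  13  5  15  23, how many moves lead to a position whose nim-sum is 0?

Write each in binary and XOR column by column:
  10011  (19)
  01101  (13)
  00101  (5)
  01111  (15)
  10111  (23)
  -----
  00011  (3)
The overall nim-sum is X = 3. A heap of size p has a winning move iff p XOR X < p (reduce it to p XOR X).
  19: 19 XOR 3 = 16 < 19 — winning move (to 16).
  13: 13 XOR 3 = 14 ≥ 13 — no move.
  5: 5 XOR 3 = 6 ≥ 5 — no move.
  15: 15 XOR 3 = 12 < 15 — winning move (to 12).
  23: 23 XOR 3 = 20 < 23 — winning move (to 20).
That gives 3 winning moves.

3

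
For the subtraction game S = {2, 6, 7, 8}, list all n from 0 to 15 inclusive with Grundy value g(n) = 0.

Build the Grundy sequence with g(k) = mex{g(k−s) : s ∈ {2, 6, 7, 8}, s ≤ k}:
k:     0  1  2  3  4  5  6  7  8  9 10 11 12 13 14 15
g(k):  0  0  1  1  0  0  1  1  2  2  3  3  2  2  0  0
The P-positions (g = 0) in 0..15 are 0, 1, 4, 5, 14, 15.

0, 1, 4, 5, 14, 15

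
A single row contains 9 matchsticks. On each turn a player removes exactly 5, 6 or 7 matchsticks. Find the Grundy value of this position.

1

Build the Grundy sequence with g(k) = mex{g(k−s) : s ∈ {5, 6, 7}, s ≤ k}:
g(0) = mex{} = 0
g(1) = mex{} = 0
g(2) = mex{} = 0
g(3) = mex{} = 0
g(4) = mex{} = 0
g(5) = mex{0} = 1
g(6) = mex{0} = 1
g(7) = mex{0} = 1
g(8) = mex{0} = 1
g(9) = mex{0} = 1
So g(9) = 1.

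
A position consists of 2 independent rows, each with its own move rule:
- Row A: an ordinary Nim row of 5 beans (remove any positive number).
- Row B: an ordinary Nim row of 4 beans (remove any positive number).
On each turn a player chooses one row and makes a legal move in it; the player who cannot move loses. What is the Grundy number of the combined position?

1

Row A is a plain Nim row of size 5, so its Grundy value is 5.
Row B is a plain Nim row of size 4, so its Grundy value is 4.
The value of a disjunctive sum is the nim-sum of the parts.
Combined value = 5 ⊕ 4 = 1.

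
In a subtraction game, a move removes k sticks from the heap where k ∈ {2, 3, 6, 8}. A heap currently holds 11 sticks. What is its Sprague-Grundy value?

3

Build the Grundy sequence with g(k) = mex{g(k−s) : s ∈ {2, 3, 6, 8}, s ≤ k}:
k:     0  1  2  3  4  5  6  7  8  9 10 11
g(k):  0  0  1  1  2  0  3  1  2  2  0  3
So g(11) = 3.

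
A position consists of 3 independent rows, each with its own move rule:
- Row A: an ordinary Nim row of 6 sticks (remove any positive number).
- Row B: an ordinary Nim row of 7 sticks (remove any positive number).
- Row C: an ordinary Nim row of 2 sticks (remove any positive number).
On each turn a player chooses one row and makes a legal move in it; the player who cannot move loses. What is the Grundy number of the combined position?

Row A is a plain Nim row of size 6, so its Grundy value is 6.
Row B is a plain Nim row of size 7, so its Grundy value is 7.
Row C is a plain Nim row of size 2, so its Grundy value is 2.
The value of a disjunctive sum is the nim-sum of the parts.
Combined value = 6 ⊕ 7 ⊕ 2 = 3.

3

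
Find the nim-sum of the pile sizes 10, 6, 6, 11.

Compute the nim-sum pairwise:
10 XOR 6 = 12
12 XOR 6 = 10
10 XOR 11 = 1

1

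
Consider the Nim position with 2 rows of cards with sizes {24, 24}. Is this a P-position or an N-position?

Nim-sum: 24 ⊕ 24 = 0.
The nim-sum is 0, so this is a P-position: the player to move is in a losing position under optimal play.

P-position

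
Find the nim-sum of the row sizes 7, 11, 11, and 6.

1

In binary:
  0111  (7)
  1011  (11)
  1011  (11)
  0110  (6)
  ----
  0001  (1)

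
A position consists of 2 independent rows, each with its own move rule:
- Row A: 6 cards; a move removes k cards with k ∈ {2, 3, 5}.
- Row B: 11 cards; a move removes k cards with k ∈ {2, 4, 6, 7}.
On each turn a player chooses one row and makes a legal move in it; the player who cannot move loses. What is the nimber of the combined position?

Grundy values for row A (subtraction set {2, 3, 5}):
k:     0  1  2  3  4  5  6
g(k):  0  0  1  1  2  2  3
So g(6) = 3.
Grundy values for row B (subtraction set {2, 4, 6, 7}):
g(0) = mex{} = 0
g(1) = mex{} = 0
g(2) = mex{0} = 1
g(3) = mex{0} = 1
g(4) = mex{0,1} = 2
g(5) = mex{0,1} = 2
g(6) = mex{0,1,2} = 3
g(7) = mex{0,1,2} = 3
g(8) = mex{0,1,2,3} = 4
g(9) = mex{1,2,3} = 0
g(10) = mex{1,2,3,4} = 0
g(11) = mex{0,2,3} = 1
So g(11) = 1.
The value of a disjunctive sum is the nim-sum of the parts.
Combined value = 3 ⊕ 1 = 2.

2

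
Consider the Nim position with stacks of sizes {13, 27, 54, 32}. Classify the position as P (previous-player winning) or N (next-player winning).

Write each in binary and XOR column by column:
  001101  (13)
  011011  (27)
  110110  (54)
  100000  (32)
  ------
  000000  (0)
The nim-sum is 0, so this is a P-position: the player to move is in a losing position under optimal play.

P-position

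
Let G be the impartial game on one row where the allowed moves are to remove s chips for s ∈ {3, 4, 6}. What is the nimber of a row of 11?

Build the Grundy sequence with g(k) = mex{g(k−s) : s ∈ {3, 4, 6}, s ≤ k}:
k:     0  1  2  3  4  5  6  7  8  9 10 11
g(k):  0  0  0  1  1  1  2  2  2  0  0  0
So g(11) = 0.

0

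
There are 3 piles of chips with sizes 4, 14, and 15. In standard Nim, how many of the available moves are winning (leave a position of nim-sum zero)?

3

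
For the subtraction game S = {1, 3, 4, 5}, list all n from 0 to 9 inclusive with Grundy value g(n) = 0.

Grundy values for subtraction set {1, 3, 4, 5}:
k:     0  1  2  3  4  5  6  7  8  9
g(k):  0  1  0  1  2  3  2  3  0  1
The P-positions (g = 0) in 0..9 are 0, 2, 8.

0, 2, 8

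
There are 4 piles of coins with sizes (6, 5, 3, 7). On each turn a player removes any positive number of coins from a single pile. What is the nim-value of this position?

Bitwise XOR of the heap sizes:
  110  (6)
  101  (5)
  011  (3)
  111  (7)
  ---
  111  (7)

7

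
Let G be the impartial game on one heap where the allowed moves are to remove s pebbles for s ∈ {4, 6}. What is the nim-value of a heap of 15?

1

Build the Grundy sequence with g(k) = mex{g(k−s) : s ∈ {4, 6}, s ≤ k}:
k:     0  1  2  3  4  5  6  7  8  9 10 11 12 13 14 15
g(k):  0  0  0  0  1  1  1  1  2  2  0  0  0  0  1  1
So g(15) = 1.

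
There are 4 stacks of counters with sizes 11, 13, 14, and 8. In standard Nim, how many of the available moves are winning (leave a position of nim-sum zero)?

Compute the nim-sum pairwise:
11 ^ 13 = 6
6 ^ 14 = 8
8 ^ 8 = 0
The nim-sum is already 0, so every move leaves a nonzero nim-sum — there are no winning moves.

0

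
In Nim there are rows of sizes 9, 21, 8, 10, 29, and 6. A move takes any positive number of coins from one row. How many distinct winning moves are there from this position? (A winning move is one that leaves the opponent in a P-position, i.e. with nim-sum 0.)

3

Compute the nim-sum pairwise:
9 XOR 21 = 28
28 XOR 8 = 20
20 XOR 10 = 30
30 XOR 29 = 3
3 XOR 6 = 5
The overall nim-sum is X = 5. A row of size p has a winning move iff p XOR X < p (reduce it to p XOR X).
  9: 9 XOR 5 = 12 ≥ 9 — no move.
  21: 21 XOR 5 = 16 < 21 — winning move (to 16).
  8: 8 XOR 5 = 13 ≥ 8 — no move.
  10: 10 XOR 5 = 15 ≥ 10 — no move.
  29: 29 XOR 5 = 24 < 29 — winning move (to 24).
  6: 6 XOR 5 = 3 < 6 — winning move (to 3).
That gives 3 winning moves.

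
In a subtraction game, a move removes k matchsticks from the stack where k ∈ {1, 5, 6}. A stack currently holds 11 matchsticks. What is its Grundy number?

Build the Grundy sequence with g(k) = mex{g(k−s) : s ∈ {1, 5, 6}, s ≤ k}:
k:     0  1  2  3  4  5  6  7  8  9 10 11
g(k):  0  1  0  1  0  1  2  3  2  3  2  0
So g(11) = 0.

0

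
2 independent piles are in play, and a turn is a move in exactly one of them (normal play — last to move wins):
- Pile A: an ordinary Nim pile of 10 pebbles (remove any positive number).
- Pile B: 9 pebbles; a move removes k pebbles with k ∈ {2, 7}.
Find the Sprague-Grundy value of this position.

10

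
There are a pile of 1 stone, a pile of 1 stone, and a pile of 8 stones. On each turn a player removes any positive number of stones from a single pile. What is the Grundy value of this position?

8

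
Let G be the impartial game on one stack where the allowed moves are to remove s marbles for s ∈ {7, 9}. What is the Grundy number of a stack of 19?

0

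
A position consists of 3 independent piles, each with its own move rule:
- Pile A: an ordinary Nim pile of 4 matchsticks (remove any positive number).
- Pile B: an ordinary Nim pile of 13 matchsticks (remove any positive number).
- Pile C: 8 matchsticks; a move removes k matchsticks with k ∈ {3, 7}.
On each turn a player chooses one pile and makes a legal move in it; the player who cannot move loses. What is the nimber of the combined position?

Pile A is a plain Nim pile of size 4, so its Grundy value is 4.
Pile B is a plain Nim pile of size 13, so its Grundy value is 13.
Grundy values for pile C (subtraction set {3, 7}):
k:     0  1  2  3  4  5  6  7  8
g(k):  0  0  0  1  1  1  0  2  2
So g(8) = 2.
By the Sprague-Grundy theorem, the Grundy value of a sum of independent games is the XOR of the component values.
Combined value = 4 XOR 13 XOR 2 = 11.

11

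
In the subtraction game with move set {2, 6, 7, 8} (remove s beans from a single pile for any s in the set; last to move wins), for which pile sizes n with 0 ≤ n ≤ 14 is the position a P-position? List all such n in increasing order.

0, 1, 4, 5, 14

Compute g(0), g(1), … for moves {2, 6, 7, 8}:
k:     0  1  2  3  4  5  6  7  8  9 10 11 12 13 14
g(k):  0  0  1  1  0  0  1  1  2  2  3  3  2  2  0
The P-positions (g = 0) in 0..14 are 0, 1, 4, 5, 14.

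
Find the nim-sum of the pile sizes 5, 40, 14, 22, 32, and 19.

6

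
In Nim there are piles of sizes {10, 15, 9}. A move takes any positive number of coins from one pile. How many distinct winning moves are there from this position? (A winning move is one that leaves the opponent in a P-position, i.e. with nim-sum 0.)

3

Compute the nim-sum pairwise:
10 ^ 15 = 5
5 ^ 9 = 12
The overall nim-sum is X = 12. A pile of size p has a winning move iff p XOR X < p (reduce it to p XOR X).
  10: 10 XOR 12 = 6 < 10 — winning move (to 6).
  15: 15 XOR 12 = 3 < 15 — winning move (to 3).
  9: 9 XOR 12 = 5 < 9 — winning move (to 5).
That gives 3 winning moves.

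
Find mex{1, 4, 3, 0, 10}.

2

The values 0, 1 are all present; 2 is the first non-negative integer missing from the set.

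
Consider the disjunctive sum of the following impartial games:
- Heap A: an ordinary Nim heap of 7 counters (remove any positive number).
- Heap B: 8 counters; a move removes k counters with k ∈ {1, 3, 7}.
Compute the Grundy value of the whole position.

7

Heap A is a plain Nim heap of size 7, so its Grundy value is 7.
Grundy values for heap B (subtraction set {1, 3, 7}):
g(0) = mex{} = 0
g(1) = mex{0} = 1
g(2) = mex{1} = 0
g(3) = mex{0} = 1
g(4) = mex{1} = 0
g(5) = mex{0} = 1
g(6) = mex{1} = 0
g(7) = mex{0} = 1
g(8) = mex{1} = 0
So g(8) = 0.
By the Sprague-Grundy theorem, the Grundy value of a sum of independent games is the XOR of the component values.
Combined value = 7 XOR 0 = 7.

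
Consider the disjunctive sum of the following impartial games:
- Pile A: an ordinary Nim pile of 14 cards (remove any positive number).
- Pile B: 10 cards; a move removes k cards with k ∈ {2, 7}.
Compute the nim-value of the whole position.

Pile A is a plain Nim pile of size 14, so its Grundy value is 14.
For pile B, compute g(0), g(1), … with moves {2, 7}:
g(0) = mex{} = 0
g(1) = mex{} = 0
g(2) = mex{0} = 1
g(3) = mex{0} = 1
g(4) = mex{1} = 0
g(5) = mex{1} = 0
g(6) = mex{0} = 1
g(7) = mex{0} = 1
g(8) = mex{0,1} = 2
g(9) = mex{1} = 0
g(10) = mex{1,2} = 0
So g(10) = 0.
The value of a disjunctive sum is the nim-sum of the parts.
Combined value = 14 ⊕ 0 = 14.

14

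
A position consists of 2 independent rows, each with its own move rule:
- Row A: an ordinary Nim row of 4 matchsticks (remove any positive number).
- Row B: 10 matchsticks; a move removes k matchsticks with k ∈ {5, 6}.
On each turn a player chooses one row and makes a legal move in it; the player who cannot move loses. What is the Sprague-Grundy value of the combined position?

Row A is a plain Nim row of size 4, so its Grundy value is 4.
Grundy values for row B (subtraction set {5, 6}):
k:     0  1  2  3  4  5  6  7  8  9 10
g(k):  0  0  0  0  0  1  1  1  1  1  2
So g(10) = 2.
The value of a disjunctive sum is the nim-sum of the parts.
Combined value = 4 XOR 2 = 6.

6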